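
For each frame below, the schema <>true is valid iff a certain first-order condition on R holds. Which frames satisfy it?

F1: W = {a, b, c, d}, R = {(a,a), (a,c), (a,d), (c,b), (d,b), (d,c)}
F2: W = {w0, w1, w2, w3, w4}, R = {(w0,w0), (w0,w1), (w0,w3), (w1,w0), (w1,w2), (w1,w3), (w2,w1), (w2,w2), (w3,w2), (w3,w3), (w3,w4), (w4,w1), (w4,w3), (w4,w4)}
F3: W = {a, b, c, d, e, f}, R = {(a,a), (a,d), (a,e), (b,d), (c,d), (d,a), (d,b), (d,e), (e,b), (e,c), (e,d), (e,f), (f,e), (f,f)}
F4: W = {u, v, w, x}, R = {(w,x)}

Frame correspondent (Sahlqvist): forall x exists y Rxy — i.e. seriality.
F1: fails — world b has no successor.
F2: holds.
F3: holds.
F4: fails — world u has no successor.

F2, F3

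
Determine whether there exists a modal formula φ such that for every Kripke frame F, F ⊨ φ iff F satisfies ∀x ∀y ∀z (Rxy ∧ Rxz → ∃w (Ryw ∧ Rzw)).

Definable; ◇□r → □◇r defines it

Yes: it is convergence, defined by the .2 schema ◇□r → □◇r.
Suppose ◇□r→□◇r is valid. Take Rxy, Rxz and set V(r)={w : Ryw}. Then □r at y so ◇□r at x, so □◇r at x, so ◇r at z, giving w with Rzw and Ryw.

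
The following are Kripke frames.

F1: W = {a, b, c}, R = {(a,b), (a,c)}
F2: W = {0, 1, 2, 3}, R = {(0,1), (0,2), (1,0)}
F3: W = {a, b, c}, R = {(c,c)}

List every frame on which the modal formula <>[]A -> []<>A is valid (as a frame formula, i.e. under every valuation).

The schema corresponds to convergence: forall x forall y forall z (Rxy & Rxz -> exists w (Ryw & Rzw)).
F1: fails — Rac and Rac but c and c have no common successor.
F2: fails — R01 and R02 but 1 and 2 have no common successor.
F3: ✓.
Valid on: F3.

F3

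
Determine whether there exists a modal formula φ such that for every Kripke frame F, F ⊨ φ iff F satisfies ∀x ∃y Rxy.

Yes — defined by □q → ◇q

The condition is seriality. A defining modal formula is □q → ◇q.
Suppose □q→◇q is valid. At any x set V(q)=W. Then □q at x, so ◇q at x, so x has a successor.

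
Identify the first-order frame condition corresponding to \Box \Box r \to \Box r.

This schema is the C4 axiom.
Its frame correspondent is density — \forall x \forall y (Rxy \to \exists z (Rxz \wedge Rzy)).

density: \forall x \forall y (Rxy \to \exists z (Rxz \wedge Rzy))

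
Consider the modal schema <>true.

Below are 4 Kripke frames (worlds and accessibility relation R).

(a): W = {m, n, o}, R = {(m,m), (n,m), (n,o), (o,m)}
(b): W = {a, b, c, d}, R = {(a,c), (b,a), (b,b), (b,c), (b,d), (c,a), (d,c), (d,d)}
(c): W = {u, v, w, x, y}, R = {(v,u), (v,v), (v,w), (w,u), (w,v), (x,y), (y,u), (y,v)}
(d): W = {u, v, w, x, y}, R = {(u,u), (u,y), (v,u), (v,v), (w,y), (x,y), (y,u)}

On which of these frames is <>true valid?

(a), (b), (d)

The schema corresponds to seriality: forall x exists y Rxy.
(a): condition met.
(b): condition met.
(c): fails — world u has no successor.
(d): condition met.
Valid on: (a), (b), (d).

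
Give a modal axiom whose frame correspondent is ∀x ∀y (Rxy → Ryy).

This is shift-reflexivity; the standard corresponding axiom is T□: □(□q → q).

□(□q → q)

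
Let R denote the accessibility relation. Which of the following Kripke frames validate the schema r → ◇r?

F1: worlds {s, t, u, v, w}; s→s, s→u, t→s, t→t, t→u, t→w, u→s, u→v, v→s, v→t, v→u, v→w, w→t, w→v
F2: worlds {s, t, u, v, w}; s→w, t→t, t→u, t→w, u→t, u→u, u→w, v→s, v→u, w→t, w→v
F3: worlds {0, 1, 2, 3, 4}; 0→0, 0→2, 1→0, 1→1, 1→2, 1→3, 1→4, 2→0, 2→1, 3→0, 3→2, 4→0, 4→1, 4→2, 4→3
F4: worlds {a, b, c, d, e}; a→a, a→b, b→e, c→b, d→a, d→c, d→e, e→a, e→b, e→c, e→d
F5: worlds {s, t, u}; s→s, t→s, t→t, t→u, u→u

F5

The schema corresponds to reflexivity: ∀x Rxx.
F1: fails — world u does not see itself.
F2: fails — world s does not see itself.
F3: fails — world 2 does not see itself.
F4: fails — world b does not see itself.
F5: satisfies the condition.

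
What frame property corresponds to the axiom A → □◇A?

symmetry

This schema is the B axiom.
It corresponds to symmetry: ∀x ∀y (Rxy → Ryx).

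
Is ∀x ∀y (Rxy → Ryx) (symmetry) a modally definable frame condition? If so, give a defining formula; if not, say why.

Definable; r → □◇r defines it

Yes: it is symmetry, defined by the B schema r → □◇r.
Suppose r→□◇r is valid. Take Rxy and set V(r)={x}. Then r at x, so □◇r at x, so ◇r at y, so some z with Ryz has r; z=x, i.e. Ryx.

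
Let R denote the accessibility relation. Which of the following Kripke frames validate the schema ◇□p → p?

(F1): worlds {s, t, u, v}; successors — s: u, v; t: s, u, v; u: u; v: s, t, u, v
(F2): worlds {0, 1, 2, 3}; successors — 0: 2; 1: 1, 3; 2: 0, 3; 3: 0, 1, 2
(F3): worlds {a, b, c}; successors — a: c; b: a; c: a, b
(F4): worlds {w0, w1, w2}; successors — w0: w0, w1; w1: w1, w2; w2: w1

none

This is the axiom for symmetry; its first-order frame correspondent is ∀x ∀y (Rxy → Ryx).
(F1): fails — Rvu but not Ruv.
(F2): fails — R30 but not R03.
(F3): fails — Rba but not Rab.
(F4): fails — Rw0w1 but not Rw1w0.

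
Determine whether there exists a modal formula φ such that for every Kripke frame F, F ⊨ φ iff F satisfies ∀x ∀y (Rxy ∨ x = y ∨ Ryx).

No — not modally definable

Modal frame validity is preserved under disjoint unions.
Take 2 disjoint single-world reflexive frames: each is trivially connected, but their disjoint union has 2 worlds with no edge between distinct components, so it is not connected.
So no modal formula (or set of formulas) defines exactly the connected frames.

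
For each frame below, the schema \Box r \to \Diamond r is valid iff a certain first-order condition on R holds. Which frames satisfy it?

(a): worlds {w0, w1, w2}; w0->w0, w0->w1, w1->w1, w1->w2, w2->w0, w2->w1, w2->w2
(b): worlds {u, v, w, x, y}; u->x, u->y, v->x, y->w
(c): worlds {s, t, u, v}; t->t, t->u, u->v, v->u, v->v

(a)

This is the axiom for seriality; its first-order frame correspondent is \forall x \exists y Rxy.
(a): holds.
(b): fails — world w has no successor.
(c): fails — world s has no successor.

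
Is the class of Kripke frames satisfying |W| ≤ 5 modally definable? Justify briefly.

Any modally definable frame class is closed under disjoint unions.
Any modal formula valid on each of 6 disjoint one-world frames is valid on their disjoint union (validity is preserved under disjoint unions). Each one-world frame has |W|=1≤5, but the union has |W|=6.
So no modal formula (or set of formulas) defines exactly the |W|≤5 frames.

No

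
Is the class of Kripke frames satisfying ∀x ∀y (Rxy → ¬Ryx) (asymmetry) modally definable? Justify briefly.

Not modally definable

If a class were modally definable it would be closed under surjective bounded morphisms (Goldblatt–Thomason).
The 3-cycle (worlds 0,1,2 with 0→1→2→0) is asymmetric. Mapping every world to a single reflexive point • is a surjective bounded morphism, and the reflexive point is not asymmetric (R•• but asymmetry requires ¬R••).
So no modal formula (or set of formulas) defines exactly the asymmetric frames.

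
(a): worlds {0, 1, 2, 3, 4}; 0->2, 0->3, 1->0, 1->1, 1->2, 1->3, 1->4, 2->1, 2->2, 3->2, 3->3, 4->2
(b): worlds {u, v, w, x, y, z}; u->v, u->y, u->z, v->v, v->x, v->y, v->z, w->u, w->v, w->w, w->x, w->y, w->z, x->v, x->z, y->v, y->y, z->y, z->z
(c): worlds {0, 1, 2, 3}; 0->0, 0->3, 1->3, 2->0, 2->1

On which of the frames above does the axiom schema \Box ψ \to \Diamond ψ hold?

(a), (b)

The schema corresponds to seriality: \forall x \exists y Rxy.
(a): ✓.
(b): ✓.
(c): fails — world 3 has no successor.
Valid on: (a), (b).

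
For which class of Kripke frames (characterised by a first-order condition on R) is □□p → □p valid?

density

Suppose □□p→□p is valid. Take Rxy and set V(p)={w : xR²w}. Then □□p at x, so □p at x, so p at y, i.e. ∃z(Rxz∧Rzy).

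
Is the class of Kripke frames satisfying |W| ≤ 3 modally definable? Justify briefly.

Not definable by any modal formula

If a class were modally definable it would be closed under disjoint unions (Goldblatt–Thomason).
Any modal formula valid on each of 4 disjoint one-world frames is valid on their disjoint union (validity is preserved under disjoint unions). Each one-world frame has |W|=1≤3, but the union has |W|=4.
So the class is not modally definable.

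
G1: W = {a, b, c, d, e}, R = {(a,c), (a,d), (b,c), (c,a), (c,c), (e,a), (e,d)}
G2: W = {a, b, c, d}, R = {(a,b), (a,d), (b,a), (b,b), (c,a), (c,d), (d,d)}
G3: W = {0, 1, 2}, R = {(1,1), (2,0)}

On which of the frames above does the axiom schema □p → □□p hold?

This is the axiom for transitivity; its first-order frame correspondent is ∀x ∀y ∀z (Rxy ∧ Ryz → Rxz).
G1: fails — Rbc and Rca but not Rba.
G2: fails — Rab and Rba but not Raa.
G3: condition met.
Valid on: G3.

G3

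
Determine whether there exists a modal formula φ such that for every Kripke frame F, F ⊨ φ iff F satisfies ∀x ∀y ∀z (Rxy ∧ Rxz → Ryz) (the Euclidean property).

Yes: it is the Euclidean property, defined by the 5 schema ◇p → □◇p.
Suppose ◇p→□◇p is valid. Take Rxy, Rxz and set V(p)={y}. Then ◇p at x, so □◇p at x, so ◇p at z, so some w with Rzw has p; w=y, i.e. Rzy. By symmetry of the argument, Ryz.

Definable; ◇p → □◇p defines it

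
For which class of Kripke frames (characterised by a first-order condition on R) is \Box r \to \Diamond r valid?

This schema is the D axiom.
Its frame correspondent is seriality — \forall x \exists y Rxy.

seriality: \forall x \exists y Rxy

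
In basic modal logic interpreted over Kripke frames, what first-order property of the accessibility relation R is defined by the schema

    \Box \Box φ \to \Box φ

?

Suppose □□φ→□φ is valid. Take Rxy and set V(φ)={w : xR²w}. Then □□φ at x, so □φ at x, so φ at y, i.e. ∃z(Rxz∧Rzy).
Conversely, any frame satisfying \forall x \forall y (Rxy \to \exists z (Rxz \wedge Rzy)) validates the schema.
Frame condition: \forall x \forall y (Rxy \to \exists z (Rxz \wedge Rzy)).

density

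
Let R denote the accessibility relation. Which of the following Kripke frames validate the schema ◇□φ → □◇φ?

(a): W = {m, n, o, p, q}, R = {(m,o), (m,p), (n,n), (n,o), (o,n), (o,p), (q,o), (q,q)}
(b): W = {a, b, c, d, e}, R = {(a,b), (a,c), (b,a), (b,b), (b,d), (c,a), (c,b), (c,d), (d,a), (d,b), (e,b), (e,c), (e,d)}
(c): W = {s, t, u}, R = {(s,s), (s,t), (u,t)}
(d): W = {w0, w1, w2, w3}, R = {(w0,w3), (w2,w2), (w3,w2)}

(b), (d)

Frame correspondent (Sahlqvist): ∀x ∀y ∀z (Rxy ∧ Rxz → ∃w (Ryw ∧ Rzw)) — i.e. convergence.
(a): fails — Rmo and Rmp but o and p have no common successor.
(b): ✓.
(c): fails — Rss and Rst but s and t have no common successor.
(d): ✓.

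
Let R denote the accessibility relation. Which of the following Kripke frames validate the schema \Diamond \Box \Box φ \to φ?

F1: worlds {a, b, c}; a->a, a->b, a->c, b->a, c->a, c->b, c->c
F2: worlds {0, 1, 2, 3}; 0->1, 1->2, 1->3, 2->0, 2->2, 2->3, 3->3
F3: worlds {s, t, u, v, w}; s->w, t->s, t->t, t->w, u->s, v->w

Frame correspondent (Sahlqvist): \forall x \forall y (xRy \to \exists w (y R^2 w \wedge x = w)) — i.e. a generalized confluence (Geach) condition.
F1: ✓.
F2: fails — 1R3 but no w with 3R²w and 1=w.
F3: fails — sRw but no w* with wR²w* and s=w*.
Valid on: F1.

F1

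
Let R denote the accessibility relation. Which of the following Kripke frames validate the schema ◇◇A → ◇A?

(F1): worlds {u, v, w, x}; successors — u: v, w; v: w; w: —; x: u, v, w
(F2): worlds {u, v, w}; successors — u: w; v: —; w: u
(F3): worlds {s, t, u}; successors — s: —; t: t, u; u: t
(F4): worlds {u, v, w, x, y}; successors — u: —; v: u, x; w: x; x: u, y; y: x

(F1)

This is the axiom for transitivity; its first-order frame correspondent is ∀x ∀y ∀z (Rxy ∧ Ryz → Rxz).
(F1): holds.
(F2): fails — Rwu and Ruw but not Rww.
(F3): fails — Rut and Rtu but not Ruu.
(F4): fails — Ryx and Rxu but not Ryu.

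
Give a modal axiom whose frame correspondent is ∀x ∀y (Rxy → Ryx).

q → □◇q

The condition is symmetry. The B schema q → □◇q defines it.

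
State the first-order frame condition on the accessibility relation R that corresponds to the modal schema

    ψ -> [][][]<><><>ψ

This is a Sahlqvist (Geach-type) schema ◇^0□^0ψ → □^3◇^3ψ.
Minimal-valuation argument: fix x; take any y with xR^0y and any z with xR^3z. Set V(ψ) to the set of worlds R-reachable from y in exactly 0 steps. Then □^0ψ holds at y, so the antecedent holds at x; validity forces ◇^3ψ at z, giving a w with zR^3w and yR^0w.
First-order correspondent: forall x forall z (x R^3 z -> exists w (x = w & z R^3 w)).

forall x forall z (x R^3 z -> exists w (x = w & z R^3 w))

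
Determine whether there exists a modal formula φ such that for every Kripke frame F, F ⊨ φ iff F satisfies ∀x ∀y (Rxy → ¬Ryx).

Modal frame validity is preserved under surjective bounded morphisms.
The 3-cycle (worlds w0,w1,w2 with w0→w1→w2→w0) is asymmetric. Mapping every world to a single reflexive point • is a surjective bounded morphism, and the reflexive point is not asymmetric (R•• but asymmetry requires ¬R••).
So no modal formula (or set of formulas) defines exactly the asymmetric frames.

Not definable by any modal formula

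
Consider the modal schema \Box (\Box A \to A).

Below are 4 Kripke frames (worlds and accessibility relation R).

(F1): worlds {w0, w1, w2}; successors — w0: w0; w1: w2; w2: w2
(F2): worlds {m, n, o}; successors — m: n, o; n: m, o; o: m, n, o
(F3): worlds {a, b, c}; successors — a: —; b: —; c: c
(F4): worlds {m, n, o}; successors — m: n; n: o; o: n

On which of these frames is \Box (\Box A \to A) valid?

The schema corresponds to shift-reflexivity: \forall x \forall y (Rxy \to Ryy).
(F1): satisfies the condition.
(F2): fails — Rom but not Rmm.
(F3): satisfies the condition.
(F4): fails — Rno but not Roo.

(F1), (F3)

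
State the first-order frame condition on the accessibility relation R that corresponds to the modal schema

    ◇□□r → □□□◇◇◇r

This is a Sahlqvist (Geach-type) schema ◇^1□^2r → □^3◇^3r.
Minimal-valuation argument: fix x; take any y with xR^1y and any z with xR^3z. Set V(r) to the set of worlds R-reachable from y in exactly 2 steps. Then □^2r holds at y, so the antecedent holds at x; validity forces ◇^3r at z, giving a w with zR^3w and yR^2w.
First-order correspondent: ∀x ∀y ∀z ((xRy ∧ xR³z) → ∃w (yR²w ∧ zR³w)).

∀x ∀y ∀z ((xRy ∧ xR³z) → ∃w (yR²w ∧ zR³w))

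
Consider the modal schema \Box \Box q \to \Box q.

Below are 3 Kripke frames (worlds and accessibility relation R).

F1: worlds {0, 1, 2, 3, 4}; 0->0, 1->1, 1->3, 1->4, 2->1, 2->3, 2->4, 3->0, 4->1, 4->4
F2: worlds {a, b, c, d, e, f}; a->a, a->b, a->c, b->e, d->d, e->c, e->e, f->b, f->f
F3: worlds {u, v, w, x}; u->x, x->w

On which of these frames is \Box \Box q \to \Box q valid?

Frame correspondent (Sahlqvist): \forall x \forall y (Rxy \to \exists z (Rxz \wedge Rzy)) — i.e. density.
F1: holds.
F2: holds.
F3: fails — Rxw but no z with Rxz and Rzw.
Valid on: F1, F2.

F1, F2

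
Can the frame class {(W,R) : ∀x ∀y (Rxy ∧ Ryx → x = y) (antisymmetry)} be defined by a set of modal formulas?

Modal frame validity is preserved under surjective bounded morphisms.
The 4-cycle (worlds a,b,c,d with a→b→c→d→a) is antisymmetric. Sending even-indexed worlds to a and odd-indexed worlds to b is a surjective bounded morphism onto the two-world frame with a↔b, which is not antisymmetric.
Hence antisymmetry is not modally definable.

No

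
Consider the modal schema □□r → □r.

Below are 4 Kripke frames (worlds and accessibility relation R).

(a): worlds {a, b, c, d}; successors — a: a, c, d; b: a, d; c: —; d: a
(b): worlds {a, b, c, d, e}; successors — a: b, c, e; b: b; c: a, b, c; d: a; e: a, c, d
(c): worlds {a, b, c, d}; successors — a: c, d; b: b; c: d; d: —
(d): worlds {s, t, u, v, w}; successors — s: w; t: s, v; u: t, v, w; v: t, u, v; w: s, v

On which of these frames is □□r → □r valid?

(a)

Frame correspondent (Sahlqvist): ∀x ∀y (Rxy → ∃z (Rxz ∧ Rzy)) — i.e. density.
(a): condition met.
(b): fails — Rae but no z with Raz and Rze.
(c): fails — Rac but no z with Raz and Rzc.
(d): fails — Ruw but no z with Ruz and Rzw.
Valid on: (a).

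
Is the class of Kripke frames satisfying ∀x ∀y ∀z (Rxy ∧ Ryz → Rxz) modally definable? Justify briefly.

Yes: it is transitivity, defined by the 4 schema □r → □□r.

Yes — defined by □r → □□r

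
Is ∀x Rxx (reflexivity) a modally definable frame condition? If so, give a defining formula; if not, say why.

Yes — defined by □p → p

Yes: it is reflexivity, defined by the T schema □p → p.
Suppose □p→p is valid. At any x set V(p)={w : Rxw}. Then □p holds at x, so p holds at x, i.e. Rxx.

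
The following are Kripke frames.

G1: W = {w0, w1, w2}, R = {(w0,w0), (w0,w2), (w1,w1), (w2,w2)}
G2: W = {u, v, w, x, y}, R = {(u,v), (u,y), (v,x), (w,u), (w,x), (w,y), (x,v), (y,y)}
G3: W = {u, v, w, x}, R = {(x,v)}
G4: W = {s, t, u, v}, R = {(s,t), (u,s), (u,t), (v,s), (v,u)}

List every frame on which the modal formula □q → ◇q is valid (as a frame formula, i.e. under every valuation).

G1, G2

This is the axiom for seriality; its first-order frame correspondent is ∀x ∃y Rxy.
G1: holds.
G2: holds.
G3: fails — world u has no successor.
G4: fails — world t has no successor.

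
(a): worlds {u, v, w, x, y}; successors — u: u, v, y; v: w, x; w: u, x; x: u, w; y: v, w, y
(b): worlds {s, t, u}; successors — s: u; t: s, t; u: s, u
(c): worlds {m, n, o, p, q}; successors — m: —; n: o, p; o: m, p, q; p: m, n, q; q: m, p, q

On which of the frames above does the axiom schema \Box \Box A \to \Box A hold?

(b)

The schema corresponds to density: \forall x \forall y (Rxy \to \exists z (Rxz \wedge Rzy)).
(a): fails — Rxw but no z with Rxz and Rzw.
(b): condition met.
(c): fails — Rpn but no z with Rpz and Rzn.
Valid on: (b).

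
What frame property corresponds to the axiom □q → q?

Reflexivity

This is the T axiom.
Its frame correspondent is reflexivity — ∀x Rxx.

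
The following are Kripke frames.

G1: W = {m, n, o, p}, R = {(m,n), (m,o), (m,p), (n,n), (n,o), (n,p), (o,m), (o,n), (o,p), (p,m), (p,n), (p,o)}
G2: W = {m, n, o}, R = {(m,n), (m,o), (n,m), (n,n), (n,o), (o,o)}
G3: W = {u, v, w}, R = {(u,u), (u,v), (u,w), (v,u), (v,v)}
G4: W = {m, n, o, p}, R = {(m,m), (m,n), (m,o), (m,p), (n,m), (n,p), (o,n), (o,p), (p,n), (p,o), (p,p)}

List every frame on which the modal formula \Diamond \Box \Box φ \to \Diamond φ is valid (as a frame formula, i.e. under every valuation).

G1, G2, G4

This is the axiom for a generalized confluence (Geach) condition; its first-order frame correspondent is \forall x \forall y (xRy \to \exists w (y R^2 w \wedge xRw)).
G1: ✓.
G2: ✓.
G3: fails — uRw but no t with wR²t and uRt.
G4: ✓.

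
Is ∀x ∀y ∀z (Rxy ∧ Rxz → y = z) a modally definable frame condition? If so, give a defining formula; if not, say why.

Definable; ◇q → □q defines it

The condition is partial functionality. A defining modal formula is ◇q → □q.
Suppose ◇q→□q is valid. Take Rxy, Rxz and set V(q)={y}. Then ◇q at x, so □q at x, so q at z, i.e. z=y.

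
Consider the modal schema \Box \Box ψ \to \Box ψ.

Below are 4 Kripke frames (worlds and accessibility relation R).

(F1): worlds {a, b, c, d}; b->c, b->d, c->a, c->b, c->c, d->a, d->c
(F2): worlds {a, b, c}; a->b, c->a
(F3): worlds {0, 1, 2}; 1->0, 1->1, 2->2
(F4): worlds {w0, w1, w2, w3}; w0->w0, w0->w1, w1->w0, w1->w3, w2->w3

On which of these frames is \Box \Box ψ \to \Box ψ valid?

(F3)

Frame correspondent (Sahlqvist): \forall x \forall y (Rxy \to \exists z (Rxz \wedge Rzy)) — i.e. density.
(F1): fails — Rbd but no z with Rbz and Rzd.
(F2): fails — Rca but no z with Rcz and Rza.
(F3): satisfies the condition.
(F4): fails — Rw1w3 but no z with Rw1z and Rzw3.
Valid on: (F3).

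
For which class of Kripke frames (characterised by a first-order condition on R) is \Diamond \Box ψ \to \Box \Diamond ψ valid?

convergence: \forall x \forall y \forall z (Rxy \wedge Rxz \to \exists w (Ryw \wedge Rzw))

Suppose ◇□ψ→□◇ψ is valid. Take Rxy, Rxz and set V(ψ)={w : Ryw}. Then □ψ at y so ◇□ψ at x, so □◇ψ at x, so ◇ψ at z, giving w with Rzw and Ryw.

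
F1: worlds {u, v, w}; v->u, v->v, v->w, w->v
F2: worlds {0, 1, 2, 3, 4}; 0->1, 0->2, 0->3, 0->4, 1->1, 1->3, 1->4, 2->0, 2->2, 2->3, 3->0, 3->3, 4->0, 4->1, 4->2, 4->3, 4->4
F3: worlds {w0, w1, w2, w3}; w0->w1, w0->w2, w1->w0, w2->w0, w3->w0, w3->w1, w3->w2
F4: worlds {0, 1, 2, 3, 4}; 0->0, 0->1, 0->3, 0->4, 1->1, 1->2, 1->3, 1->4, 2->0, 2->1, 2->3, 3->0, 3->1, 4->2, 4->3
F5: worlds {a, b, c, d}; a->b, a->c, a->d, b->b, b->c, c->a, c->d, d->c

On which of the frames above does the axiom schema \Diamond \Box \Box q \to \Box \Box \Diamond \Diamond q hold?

F2, F4, F5

Frame correspondent (Sahlqvist): \forall x \forall y \forall z ((xRy \wedge x R^2 z) \to \exists w (y R^2 w \wedge z R^2 w)) — i.e. a generalized confluence (Geach) condition.
F1: fails — vRu, vR²u but no t with uR²t and uR²t.
F2: ✓.
F3: fails — w0Rw1, w0R²w0 but no w with w1R²w and w0R²w.
F4: ✓.
F5: ✓.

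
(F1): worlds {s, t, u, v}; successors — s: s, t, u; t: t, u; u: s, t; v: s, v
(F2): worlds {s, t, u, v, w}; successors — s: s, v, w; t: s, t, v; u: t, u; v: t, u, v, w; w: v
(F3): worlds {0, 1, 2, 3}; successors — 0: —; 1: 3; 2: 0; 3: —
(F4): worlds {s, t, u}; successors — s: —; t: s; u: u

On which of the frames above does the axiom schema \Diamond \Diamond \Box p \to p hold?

The schema corresponds to a generalized confluence (Geach) condition: \forall x \forall y (x R^2 y \to \exists w (yRw \wedge x = w)).
(F1): fails — sR²t but no w with tRw and s=w.
(F2): fails — sR²u but no w* with uRw* and s=w*.
(F3): ✓.
(F4): ✓.

(F3), (F4)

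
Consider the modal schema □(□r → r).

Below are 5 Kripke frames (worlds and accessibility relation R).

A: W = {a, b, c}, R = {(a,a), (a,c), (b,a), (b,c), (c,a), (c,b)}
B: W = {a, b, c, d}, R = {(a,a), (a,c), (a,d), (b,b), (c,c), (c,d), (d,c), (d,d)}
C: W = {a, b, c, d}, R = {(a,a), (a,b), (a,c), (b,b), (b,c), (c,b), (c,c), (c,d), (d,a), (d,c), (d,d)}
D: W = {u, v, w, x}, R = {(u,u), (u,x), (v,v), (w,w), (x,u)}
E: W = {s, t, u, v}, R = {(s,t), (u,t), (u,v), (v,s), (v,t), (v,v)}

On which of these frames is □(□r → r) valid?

This is the axiom for shift-reflexivity; its first-order frame correspondent is ∀x ∀y (Rxy → Ryy).
A: fails — Rbc but not Rcc.
B: holds.
C: holds.
D: fails — Rux but not Rxx.
E: fails — Rut but not Rtt.

B, C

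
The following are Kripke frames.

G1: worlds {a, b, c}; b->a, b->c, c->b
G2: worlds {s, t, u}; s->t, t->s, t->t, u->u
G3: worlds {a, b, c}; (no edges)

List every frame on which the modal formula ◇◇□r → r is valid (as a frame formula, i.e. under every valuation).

The schema corresponds to a generalized confluence (Geach) condition: ∀x ∀y (xR²y → ∃w (yRw ∧ x = w)).
G1: fails — bR²b but no w with bRw and b=w.
G2: fails — sR²s but no w with sRw and s=w.
G3: ✓.

G3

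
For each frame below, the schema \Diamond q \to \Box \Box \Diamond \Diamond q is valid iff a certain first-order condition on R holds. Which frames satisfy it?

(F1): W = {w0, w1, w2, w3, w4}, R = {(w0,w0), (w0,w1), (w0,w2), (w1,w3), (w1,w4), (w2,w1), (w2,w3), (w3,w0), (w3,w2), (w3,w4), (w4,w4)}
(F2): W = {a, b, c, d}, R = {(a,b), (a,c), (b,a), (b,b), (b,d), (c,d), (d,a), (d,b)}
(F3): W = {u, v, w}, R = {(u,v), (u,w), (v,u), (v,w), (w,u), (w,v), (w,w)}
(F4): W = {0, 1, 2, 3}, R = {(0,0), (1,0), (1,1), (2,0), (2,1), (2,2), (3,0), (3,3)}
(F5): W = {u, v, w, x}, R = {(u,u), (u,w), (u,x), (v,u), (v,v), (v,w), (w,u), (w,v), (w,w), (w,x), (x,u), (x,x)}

(F3)

This is the axiom for a generalized confluence (Geach) condition; its first-order frame correspondent is \forall x \forall y \forall z ((xRy \wedge x R^2 z) \to \exists w (y = w \wedge z R^2 w)).
(F1): fails — w0Rw0, w0R²w4 but no w with w0=w and w4R²w.
(F2): fails — aRc, aR²a but no w with c=w and aR²w.
(F3): ✓.
(F4): fails — 1R1, 1R²0 but no w with 1=w and 0R²w.
(F5): fails — vRv, vR²x but no t with v=t and xR²t.
Valid on: (F3).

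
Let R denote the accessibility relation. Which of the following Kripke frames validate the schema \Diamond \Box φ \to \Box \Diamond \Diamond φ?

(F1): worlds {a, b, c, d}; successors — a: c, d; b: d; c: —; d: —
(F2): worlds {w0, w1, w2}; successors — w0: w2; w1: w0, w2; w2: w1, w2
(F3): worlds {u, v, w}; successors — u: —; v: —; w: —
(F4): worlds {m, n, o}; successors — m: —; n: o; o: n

(F2), (F3)

The schema corresponds to a generalized confluence (Geach) condition: \forall x \forall y \forall z ((xRy \wedge xRz) \to \exists w (yRw \wedge z R^2 w)).
(F1): fails — aRc, aRc but no w with cRw and cR²w.
(F2): condition met.
(F3): condition met.
(F4): fails — nRo, nRo but no w with oRw and oR²w.
Valid on: (F2), (F3).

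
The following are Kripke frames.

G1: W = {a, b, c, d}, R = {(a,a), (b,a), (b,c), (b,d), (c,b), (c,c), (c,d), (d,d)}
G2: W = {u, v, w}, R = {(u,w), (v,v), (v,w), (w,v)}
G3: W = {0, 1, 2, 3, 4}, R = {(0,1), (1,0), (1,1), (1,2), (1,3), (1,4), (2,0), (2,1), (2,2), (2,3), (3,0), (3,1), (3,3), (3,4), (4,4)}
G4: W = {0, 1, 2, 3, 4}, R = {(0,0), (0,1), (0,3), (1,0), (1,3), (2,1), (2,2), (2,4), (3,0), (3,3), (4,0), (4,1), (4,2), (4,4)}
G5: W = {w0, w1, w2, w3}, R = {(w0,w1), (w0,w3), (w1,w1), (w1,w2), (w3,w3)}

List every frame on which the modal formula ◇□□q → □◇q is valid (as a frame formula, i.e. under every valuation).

This is the axiom for a generalized confluence (Geach) condition; its first-order frame correspondent is ∀x ∀y ∀z ((xRy ∧ xRz) → ∃w (yR²w ∧ zRw)).
G1: fails — bRa, bRc but no w with aR²w and cRw.
G2: holds.
G3: fails — 1R4, 1R0 but no w with 4R²w and 0Rw.
G4: holds.
G5: fails — w0Rw1, w0Rw3 but no w with w1R²w and w3Rw.
Valid on: G2, G4.

G2, G4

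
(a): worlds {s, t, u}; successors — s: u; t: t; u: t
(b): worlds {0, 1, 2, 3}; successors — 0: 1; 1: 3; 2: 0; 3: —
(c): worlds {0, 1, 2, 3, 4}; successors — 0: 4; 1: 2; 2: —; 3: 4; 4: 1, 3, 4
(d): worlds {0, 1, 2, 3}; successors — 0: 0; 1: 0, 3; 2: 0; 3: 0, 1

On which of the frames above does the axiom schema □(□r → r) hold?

This is the axiom for shift-reflexivity; its first-order frame correspondent is ∀x ∀y (Rxy → Ryy).
(a): fails — Rsu but not Ruu.
(b): fails — R01 but not R11.
(c): fails — R12 but not R22.
(d): fails — R31 but not R11.
Valid on no frame.

none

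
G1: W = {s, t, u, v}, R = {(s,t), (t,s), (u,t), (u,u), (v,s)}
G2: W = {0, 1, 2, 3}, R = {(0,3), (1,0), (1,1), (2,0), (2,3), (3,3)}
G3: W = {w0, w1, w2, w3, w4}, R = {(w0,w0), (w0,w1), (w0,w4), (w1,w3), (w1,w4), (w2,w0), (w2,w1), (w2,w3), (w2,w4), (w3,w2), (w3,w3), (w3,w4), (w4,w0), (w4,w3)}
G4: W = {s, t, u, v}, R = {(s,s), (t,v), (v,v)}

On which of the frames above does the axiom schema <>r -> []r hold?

This is the axiom for partial functionality; its first-order frame correspondent is forall x forall y forall z (Rxy & Rxz -> y = z).
G1: fails — u sees both t and u.
G2: fails — 1 sees both 0 and 1.
G3: fails — w0 sees both w0 and w1.
G4: ✓.

G4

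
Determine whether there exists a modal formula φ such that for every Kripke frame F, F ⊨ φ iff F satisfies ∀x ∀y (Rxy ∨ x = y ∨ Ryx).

Modal frame validity is preserved under disjoint unions.
Take 4 disjoint single-world reflexive frames: each is trivially connected, but their disjoint union has 4 worlds with no edge between distinct components, so it is not connected.
So no modal formula (or set of formulas) defines exactly the connected frames.

No — not modally definable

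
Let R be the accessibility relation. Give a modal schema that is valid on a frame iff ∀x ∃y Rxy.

□r → ◇r

A defining formula is □r → ◇r (the D axiom).
Suppose □r→◇r is valid. At any x set V(r)=W. Then □r at x, so ◇r at x, so x has a successor.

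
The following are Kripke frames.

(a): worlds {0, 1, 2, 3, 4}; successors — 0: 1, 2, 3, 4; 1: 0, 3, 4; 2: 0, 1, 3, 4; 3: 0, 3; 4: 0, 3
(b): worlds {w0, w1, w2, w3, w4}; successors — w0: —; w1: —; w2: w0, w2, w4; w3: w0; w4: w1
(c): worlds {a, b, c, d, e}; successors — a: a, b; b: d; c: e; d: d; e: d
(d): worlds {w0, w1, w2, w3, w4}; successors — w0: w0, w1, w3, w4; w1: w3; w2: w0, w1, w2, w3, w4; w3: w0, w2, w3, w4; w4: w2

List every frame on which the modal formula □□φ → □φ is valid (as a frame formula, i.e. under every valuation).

Frame correspondent (Sahlqvist): ∀x ∀y (Rxy → ∃z (Rxz ∧ Rzy)) — i.e. density.
(a): fails — R02 but no z with R0z and Rz2.
(b): fails — Rw3w0 but no z with Rw3z and Rzw0.
(c): fails — Rce but no z with Rcz and Rze.
(d): condition met.
Valid on: (d).

(d)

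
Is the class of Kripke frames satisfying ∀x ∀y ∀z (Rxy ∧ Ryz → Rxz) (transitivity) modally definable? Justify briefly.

Yes: it is transitivity, defined by the 4 schema □p → □□p.

Yes, by □p → □□p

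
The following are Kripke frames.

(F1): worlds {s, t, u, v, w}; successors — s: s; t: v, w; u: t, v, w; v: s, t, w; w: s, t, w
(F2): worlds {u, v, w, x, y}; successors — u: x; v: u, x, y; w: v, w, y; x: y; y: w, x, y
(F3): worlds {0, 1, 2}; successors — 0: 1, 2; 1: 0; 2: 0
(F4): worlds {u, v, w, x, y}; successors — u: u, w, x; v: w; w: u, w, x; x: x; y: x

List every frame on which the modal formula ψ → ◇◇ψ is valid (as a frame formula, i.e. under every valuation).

(F3)

This is the axiom for a generalized confluence (Geach) condition; its first-order frame correspondent is ∀x ∃w (x = w ∧ xR²w).
(F1): fails — at u but no w* with u=w* and uR²w*.
(F2): fails — at u but no t with u=t and uR²t.
(F3): condition met.
(F4): fails — at v but no t with v=t and vR²t.
Valid on: (F3).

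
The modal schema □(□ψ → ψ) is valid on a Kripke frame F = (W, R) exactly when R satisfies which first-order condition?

Suppose □(□ψ→ψ) is valid. Take Rxy and set V(ψ)={w : Ryw}. Then at y, □ψ holds; since □(□ψ→ψ) at x, □ψ→ψ at y, so ψ at y, i.e. Ryy.
Conversely, on a frame with shift-reflexivity the schema holds at every world under every valuation.
Frame condition: ∀x ∀y (Rxy → Ryy).

Shift-reflexivity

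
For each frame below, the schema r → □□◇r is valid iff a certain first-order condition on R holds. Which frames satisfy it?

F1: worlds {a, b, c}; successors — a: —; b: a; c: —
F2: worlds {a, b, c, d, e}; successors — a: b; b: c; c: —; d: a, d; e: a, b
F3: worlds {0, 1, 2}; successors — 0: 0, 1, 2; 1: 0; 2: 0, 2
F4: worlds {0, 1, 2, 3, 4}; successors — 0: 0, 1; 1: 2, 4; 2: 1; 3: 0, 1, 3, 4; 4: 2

F1

This is the axiom for a generalized confluence (Geach) condition; its first-order frame correspondent is ∀x ∀z (xR²z → ∃w (x = w ∧ zRw)).
F1: satisfies the condition.
F2: fails — aR²c but no w with a=w and cRw.
F3: fails — 1R²1 but no w with 1=w and 1Rw.
F4: fails — 0R²1 but no w with 0=w and 1Rw.
Valid on: F1.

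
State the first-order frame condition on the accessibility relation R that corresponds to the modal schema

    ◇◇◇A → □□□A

∀x ∀y ∀z ((xR³y ∧ xR³z) → ∃w (y = w ∧ z = w))

This is a Sahlqvist (Geach-type) schema ◇^3□^0A → □^3◇^0A.
First-order correspondent: ∀x ∀y ∀z ((xR³y ∧ xR³z) → ∃w (y = w ∧ z = w)).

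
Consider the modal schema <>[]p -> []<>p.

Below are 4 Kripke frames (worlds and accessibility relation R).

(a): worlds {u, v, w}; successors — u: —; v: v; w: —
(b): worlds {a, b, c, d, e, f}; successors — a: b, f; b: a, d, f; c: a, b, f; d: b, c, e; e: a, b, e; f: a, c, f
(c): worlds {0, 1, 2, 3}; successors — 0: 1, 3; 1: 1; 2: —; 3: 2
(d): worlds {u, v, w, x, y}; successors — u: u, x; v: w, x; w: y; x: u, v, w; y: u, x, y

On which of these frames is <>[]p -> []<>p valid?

Frame correspondent (Sahlqvist): forall x forall y forall z (Rxy & Rxz -> exists w (Ryw & Rzw)) — i.e. convergence.
(a): condition met.
(b): condition met.
(c): fails — R01 and R03 but 1 and 3 have no common successor.
(d): fails — Rvw and Rvx but w and x have no common successor.

(a), (b)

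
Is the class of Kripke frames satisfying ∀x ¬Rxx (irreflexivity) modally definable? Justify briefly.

If a class were modally definable it would be closed under surjective bounded morphisms (Goldblatt–Thomason).
The 3-cycle (worlds 0,1,2 with 0→1→2→0) is irreflexive, and the map sending every world to a single reflexive point • is a surjective bounded morphism (forth: every edge maps to (•,•); back: every world has a successor). So any modal formula valid on the 3-cycle is also valid on the reflexive point, which is not irreflexive.
Hence irreflexivity is not modally definable.

No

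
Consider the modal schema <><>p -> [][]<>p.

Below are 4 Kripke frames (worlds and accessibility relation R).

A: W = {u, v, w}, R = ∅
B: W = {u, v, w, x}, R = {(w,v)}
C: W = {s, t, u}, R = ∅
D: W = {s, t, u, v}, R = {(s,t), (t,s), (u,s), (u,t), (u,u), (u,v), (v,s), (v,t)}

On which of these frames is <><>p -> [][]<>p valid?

A, B, C

This is the axiom for a generalized confluence (Geach) condition; its first-order frame correspondent is forall x forall y forall z ((x R^2 y & x R^2 z) -> exists w (y = w & zRw)).
A: holds.
B: holds.
C: holds.
D: fails — sR²s, sR²s but no w with s=w and sRw.
Valid on: A, B, C.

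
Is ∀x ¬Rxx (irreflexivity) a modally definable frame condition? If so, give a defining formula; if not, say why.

Not definable by any modal formula

If a class were modally definable it would be closed under surjective bounded morphisms (Goldblatt–Thomason).
The 4-cycle (worlds s,t,u,v with s→t→u→v→s) is irreflexive, and the map sending every world to a single reflexive point • is a surjective bounded morphism (forth: every edge maps to (•,•); back: every world has a successor). So any modal formula valid on the 4-cycle is also valid on the reflexive point, which is not irreflexive.
Hence irreflexivity is not modally definable.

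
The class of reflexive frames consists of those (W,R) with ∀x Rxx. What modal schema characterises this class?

□p → p

This is reflexivity; the standard corresponding axiom is T: □p → p.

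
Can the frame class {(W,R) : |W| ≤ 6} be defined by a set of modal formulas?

Modal frame validity is preserved under disjoint unions.
Any modal formula valid on each of 7 disjoint one-world frames is valid on their disjoint union (validity is preserved under disjoint unions). Each one-world frame has |W|=1≤6, but the union has |W|=7.
Hence having at most 6 worlds is not modally definable.

Not definable by any modal formula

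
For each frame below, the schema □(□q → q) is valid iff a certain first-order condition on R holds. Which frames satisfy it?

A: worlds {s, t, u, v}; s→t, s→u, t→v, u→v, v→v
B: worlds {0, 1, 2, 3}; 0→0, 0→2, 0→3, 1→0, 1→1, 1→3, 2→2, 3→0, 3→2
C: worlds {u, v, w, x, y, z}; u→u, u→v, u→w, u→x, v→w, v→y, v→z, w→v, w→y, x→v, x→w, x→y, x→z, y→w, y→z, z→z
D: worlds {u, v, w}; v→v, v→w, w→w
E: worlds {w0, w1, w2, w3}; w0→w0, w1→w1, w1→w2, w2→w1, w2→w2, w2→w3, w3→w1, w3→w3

Frame correspondent (Sahlqvist): ∀x ∀y (Rxy → Ryy) — i.e. shift-reflexivity.
A: fails — Rsu but not Ruu.
B: fails — R03 but not R33.
C: fails — Ruv but not Rvv.
D: holds.
E: holds.

D, E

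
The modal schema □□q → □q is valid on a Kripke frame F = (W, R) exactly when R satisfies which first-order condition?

density

This schema is the C4 axiom.
It corresponds to density: ∀x ∀y (Rxy → ∃z (Rxz ∧ Rzy)).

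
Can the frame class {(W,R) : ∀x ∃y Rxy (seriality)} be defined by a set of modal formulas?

The condition is seriality. A defining modal formula is □q → ◇q.

Definable; □q → ◇q defines it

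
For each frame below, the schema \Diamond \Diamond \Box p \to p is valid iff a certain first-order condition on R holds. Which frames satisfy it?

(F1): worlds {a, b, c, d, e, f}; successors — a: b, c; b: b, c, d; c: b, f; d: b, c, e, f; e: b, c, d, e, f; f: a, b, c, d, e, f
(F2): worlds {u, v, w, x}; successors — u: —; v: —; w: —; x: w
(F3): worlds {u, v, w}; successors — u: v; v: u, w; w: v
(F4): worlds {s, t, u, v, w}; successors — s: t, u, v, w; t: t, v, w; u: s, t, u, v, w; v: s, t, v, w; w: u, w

(F2)

The schema corresponds to a generalized confluence (Geach) condition: \forall x \forall y (x R^2 y \to \exists w (yRw \wedge x = w)).
(F1): fails — aR²b but no w with bRw and a=w.
(F2): condition met.
(F3): fails — uR²u but no t with uRt and u=t.
(F4): fails — sR²s but no w* with sRw* and s=w*.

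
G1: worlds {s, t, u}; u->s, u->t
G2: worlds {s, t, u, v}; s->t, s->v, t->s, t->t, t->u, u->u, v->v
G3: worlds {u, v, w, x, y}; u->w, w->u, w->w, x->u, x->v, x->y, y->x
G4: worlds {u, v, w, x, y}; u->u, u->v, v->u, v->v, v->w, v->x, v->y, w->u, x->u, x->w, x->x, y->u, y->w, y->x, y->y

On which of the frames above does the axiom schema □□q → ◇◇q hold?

G2, G4

Frame correspondent (Sahlqvist): ∀x ∃w (xR²w ∧ xR²w) — i.e. a generalized confluence (Geach) condition.
G1: fails — at s but no w with sR²w and sR²w.
G2: holds.
G3: fails — at v but no t with vR²t and vR²t.
G4: holds.
Valid on: G2, G4.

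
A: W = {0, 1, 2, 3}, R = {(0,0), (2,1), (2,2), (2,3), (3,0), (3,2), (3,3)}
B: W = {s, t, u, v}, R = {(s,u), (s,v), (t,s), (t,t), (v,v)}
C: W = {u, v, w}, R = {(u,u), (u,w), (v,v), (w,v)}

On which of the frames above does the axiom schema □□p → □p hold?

Frame correspondent (Sahlqvist): ∀x ∀y (Rxy → ∃z (Rxz ∧ Rzy)) — i.e. density.
A: holds.
B: fails — Rsu but no z with Rsz and Rzu.
C: holds.
Valid on: A, C.

A, C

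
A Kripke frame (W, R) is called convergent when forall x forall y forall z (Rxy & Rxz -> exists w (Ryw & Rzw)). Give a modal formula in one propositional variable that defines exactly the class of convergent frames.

This is convergence; the standard corresponding axiom is .2: ◇□p → □◇p.
Suppose ◇□p→□◇p is valid. Take Rxy, Rxz and set V(p)={w : Ryw}. Then □p at y so ◇□p at x, so □◇p at x, so ◇p at z, giving w with Rzw and Ryw.

◇□p → □◇p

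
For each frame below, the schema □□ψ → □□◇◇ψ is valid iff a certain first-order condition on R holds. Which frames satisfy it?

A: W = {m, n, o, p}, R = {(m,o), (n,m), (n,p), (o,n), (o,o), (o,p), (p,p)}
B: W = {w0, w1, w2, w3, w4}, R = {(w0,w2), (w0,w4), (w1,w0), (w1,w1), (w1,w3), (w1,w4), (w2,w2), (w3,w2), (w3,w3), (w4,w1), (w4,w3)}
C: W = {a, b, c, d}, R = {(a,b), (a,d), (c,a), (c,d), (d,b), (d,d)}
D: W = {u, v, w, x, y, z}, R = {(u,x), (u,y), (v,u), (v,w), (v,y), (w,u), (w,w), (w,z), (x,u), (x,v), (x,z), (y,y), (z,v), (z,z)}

A, B, D

Frame correspondent (Sahlqvist): ∀x ∀z (xR²z → ∃w (xR²w ∧ zR²w)) — i.e. a generalized confluence (Geach) condition.
A: condition met.
B: condition met.
C: fails — aR²b but no w with aR²w and bR²w.
D: condition met.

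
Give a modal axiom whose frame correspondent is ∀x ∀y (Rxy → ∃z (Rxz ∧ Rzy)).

□□s → □s

A defining formula is □□s → □s (the C4 axiom).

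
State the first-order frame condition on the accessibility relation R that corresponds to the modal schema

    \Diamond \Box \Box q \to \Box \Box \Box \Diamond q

\forall x \forall y \forall z ((xRy \wedge x R^3 z) \to \exists w (y R^2 w \wedge zRw))

This is a Sahlqvist (Geach-type) schema ◇^1□^2q → □^3◇^1q.
Minimal-valuation argument: fix x; take any y with xR^1y and any z with xR^3z. Set V(q) to the set of worlds R-reachable from y in exactly 2 steps. Then □^2q holds at y, so the antecedent holds at x; validity forces ◇^1q at z, giving a w with zR^1w and yR^2w.
First-order correspondent: \forall x \forall y \forall z ((xRy \wedge x R^3 z) \to \exists w (y R^2 w \wedge zRw)).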